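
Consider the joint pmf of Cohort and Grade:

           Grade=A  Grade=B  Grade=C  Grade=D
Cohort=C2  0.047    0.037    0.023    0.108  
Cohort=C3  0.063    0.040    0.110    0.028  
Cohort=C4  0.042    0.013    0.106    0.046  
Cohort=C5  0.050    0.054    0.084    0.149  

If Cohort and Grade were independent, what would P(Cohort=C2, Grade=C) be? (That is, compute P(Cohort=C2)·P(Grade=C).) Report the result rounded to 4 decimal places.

0.0694

P(Cohort=C2) = 0.047 + 0.037 + 0.023 + 0.108 = 0.215.
P(Grade=C) = 0.023 + 0.110 + 0.106 + 0.084 = 0.323.
Product: 0.215 × 0.323 = 0.0694.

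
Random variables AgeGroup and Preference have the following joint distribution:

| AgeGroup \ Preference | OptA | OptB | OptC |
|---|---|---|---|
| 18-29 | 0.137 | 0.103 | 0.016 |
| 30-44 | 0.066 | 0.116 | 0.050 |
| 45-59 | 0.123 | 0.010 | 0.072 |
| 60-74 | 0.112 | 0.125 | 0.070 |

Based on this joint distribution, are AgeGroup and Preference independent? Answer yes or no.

P(AgeGroup=45-59) = 0.205 and P(Preference=OptB) = 0.354, so their product is 0.07257, but P(AgeGroup=45-59, Preference=OptB) = 0.010. Since these differ, AgeGroup and Preference are not independent.

no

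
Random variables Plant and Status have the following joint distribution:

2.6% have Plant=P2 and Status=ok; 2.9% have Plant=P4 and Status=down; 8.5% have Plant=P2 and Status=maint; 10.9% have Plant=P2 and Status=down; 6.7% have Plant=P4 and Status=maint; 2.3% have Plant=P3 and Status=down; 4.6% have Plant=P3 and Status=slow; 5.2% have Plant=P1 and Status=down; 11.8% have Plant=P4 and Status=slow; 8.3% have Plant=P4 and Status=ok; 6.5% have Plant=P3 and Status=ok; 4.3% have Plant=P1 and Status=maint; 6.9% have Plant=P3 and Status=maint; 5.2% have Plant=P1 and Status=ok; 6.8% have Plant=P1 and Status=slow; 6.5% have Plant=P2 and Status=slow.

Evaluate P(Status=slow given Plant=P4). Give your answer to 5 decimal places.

P(Plant=P4) = 0.083 + 0.118 + 0.029 + 0.067 = 0.297.
P(Status=slow | Plant=P4) = 0.118/0.297 = 0.39731.

0.39731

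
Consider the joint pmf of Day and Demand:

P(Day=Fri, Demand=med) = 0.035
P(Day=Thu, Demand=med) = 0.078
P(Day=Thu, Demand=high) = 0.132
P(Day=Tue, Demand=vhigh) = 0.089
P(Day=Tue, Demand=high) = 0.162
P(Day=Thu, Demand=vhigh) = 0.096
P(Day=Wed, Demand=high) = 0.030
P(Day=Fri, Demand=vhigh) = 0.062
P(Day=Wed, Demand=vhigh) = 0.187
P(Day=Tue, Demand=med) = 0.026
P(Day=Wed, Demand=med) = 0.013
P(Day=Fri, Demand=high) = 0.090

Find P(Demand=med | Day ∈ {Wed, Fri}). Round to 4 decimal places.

P(Day=Wed) = 0.013 + 0.030 + 0.187 = 0.230.
P(Day=Fri) = 0.035 + 0.090 + 0.062 = 0.187.
P(Day ∈ {Wed, Fri}) = 0.230 + 0.187 = 0.417; P(Demand=med, Day ∈ {Wed, Fri}) = 0.013 + 0.035 = 0.048.
P(Demand=med | Day ∈ {Wed, Fri}) = 0.048/0.417 = 0.1151.

0.1151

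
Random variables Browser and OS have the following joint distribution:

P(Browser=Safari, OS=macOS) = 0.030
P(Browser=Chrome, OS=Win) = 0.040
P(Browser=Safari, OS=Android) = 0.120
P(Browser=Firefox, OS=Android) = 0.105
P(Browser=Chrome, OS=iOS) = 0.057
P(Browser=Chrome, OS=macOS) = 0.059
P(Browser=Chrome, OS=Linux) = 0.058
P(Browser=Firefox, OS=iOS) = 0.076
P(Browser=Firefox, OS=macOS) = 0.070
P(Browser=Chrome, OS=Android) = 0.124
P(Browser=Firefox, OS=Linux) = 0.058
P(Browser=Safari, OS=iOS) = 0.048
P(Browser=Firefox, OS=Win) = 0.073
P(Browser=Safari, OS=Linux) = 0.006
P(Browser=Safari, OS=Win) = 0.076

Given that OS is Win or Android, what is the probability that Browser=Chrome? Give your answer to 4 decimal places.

0.3048

P(OS=Win) = 0.040 + 0.073 + 0.076 = 0.189.
P(OS=Android) = 0.124 + 0.105 + 0.120 = 0.349.
P(OS ∈ {Win, Android}) = 0.189 + 0.349 = 0.538; P(Browser=Chrome, OS ∈ {Win, Android}) = 0.040 + 0.124 = 0.164.
P(Browser=Chrome | OS ∈ {Win, Android}) = 0.164/0.538 = 0.3048.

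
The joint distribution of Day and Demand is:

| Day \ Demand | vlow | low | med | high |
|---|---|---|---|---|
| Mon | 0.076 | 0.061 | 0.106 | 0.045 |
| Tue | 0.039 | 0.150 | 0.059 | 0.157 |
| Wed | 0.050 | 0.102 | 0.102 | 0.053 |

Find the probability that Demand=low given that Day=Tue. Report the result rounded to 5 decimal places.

P(Day=Tue) = 0.039 + 0.150 + 0.059 + 0.157 = 0.405.
P(Demand=low | Day=Tue) = 0.150/0.405 = 0.37037.

0.37037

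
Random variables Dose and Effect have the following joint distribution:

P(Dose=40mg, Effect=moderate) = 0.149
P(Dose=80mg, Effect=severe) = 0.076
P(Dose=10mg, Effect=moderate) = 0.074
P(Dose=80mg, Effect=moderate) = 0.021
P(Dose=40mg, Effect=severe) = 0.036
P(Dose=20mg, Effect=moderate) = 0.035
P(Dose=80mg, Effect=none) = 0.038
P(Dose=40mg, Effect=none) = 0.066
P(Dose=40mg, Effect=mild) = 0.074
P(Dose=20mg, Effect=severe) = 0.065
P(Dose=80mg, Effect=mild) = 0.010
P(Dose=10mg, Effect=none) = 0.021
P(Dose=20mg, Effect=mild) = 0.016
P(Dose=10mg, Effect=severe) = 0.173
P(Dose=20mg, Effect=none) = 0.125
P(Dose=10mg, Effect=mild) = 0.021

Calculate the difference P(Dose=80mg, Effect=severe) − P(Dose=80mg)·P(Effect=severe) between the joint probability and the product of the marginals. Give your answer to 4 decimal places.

P(Dose=80mg) = 0.038 + 0.010 + 0.021 + 0.076 = 0.145.
P(Effect=severe) = 0.173 + 0.065 + 0.036 + 0.076 = 0.350.
P(Dose=80mg, Effect=severe) − P(Dose=80mg)P(Effect=severe) = 0.076 − 0.145×0.350 = 0.0253.

0.0253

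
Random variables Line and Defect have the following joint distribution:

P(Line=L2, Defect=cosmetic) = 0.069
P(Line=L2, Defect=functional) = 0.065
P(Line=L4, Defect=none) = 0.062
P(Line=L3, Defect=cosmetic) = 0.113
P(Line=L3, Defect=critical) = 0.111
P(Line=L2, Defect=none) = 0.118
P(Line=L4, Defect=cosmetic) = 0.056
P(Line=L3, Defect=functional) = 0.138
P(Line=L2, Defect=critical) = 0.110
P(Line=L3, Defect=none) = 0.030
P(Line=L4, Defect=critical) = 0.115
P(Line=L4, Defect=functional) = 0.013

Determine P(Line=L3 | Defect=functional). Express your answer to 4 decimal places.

0.6389

P(Defect=functional) = 0.065 + 0.138 + 0.013 = 0.216.
P(Line=L3 | Defect=functional) = 0.138/0.216 = 0.6389.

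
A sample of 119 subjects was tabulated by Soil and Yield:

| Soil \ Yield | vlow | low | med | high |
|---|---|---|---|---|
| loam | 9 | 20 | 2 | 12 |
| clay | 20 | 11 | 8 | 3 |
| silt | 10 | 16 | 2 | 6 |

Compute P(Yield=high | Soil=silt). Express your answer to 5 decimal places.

Total with Soil=silt: 10 + 16 + 2 + 6 = 34.
P(Yield=high | Soil=silt) = 6/34 = 0.17647.

0.17647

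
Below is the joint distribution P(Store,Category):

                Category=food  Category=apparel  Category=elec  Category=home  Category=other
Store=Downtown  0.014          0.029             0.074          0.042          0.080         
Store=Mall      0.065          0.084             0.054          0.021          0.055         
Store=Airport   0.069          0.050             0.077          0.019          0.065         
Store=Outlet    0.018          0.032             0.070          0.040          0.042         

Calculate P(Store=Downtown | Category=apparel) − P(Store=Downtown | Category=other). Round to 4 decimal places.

-0.1819

P(Category=apparel) = 0.029 + 0.084 + 0.050 + 0.032 = 0.195; P(Store=Downtown | Category=apparel) = 0.029/0.195 = 0.14872.
P(Category=other) = 0.080 + 0.055 + 0.065 + 0.042 = 0.242; P(Store=Downtown | Category=other) = 0.080/0.242 = 0.33058.
Difference = -0.1819.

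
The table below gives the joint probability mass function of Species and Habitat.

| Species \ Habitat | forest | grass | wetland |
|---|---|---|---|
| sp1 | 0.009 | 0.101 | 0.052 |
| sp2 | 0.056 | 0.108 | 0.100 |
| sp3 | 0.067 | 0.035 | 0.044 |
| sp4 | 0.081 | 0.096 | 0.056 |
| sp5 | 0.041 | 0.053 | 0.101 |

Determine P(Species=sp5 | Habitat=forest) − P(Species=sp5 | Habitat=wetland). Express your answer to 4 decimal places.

P(Habitat=forest) = 0.009 + 0.056 + 0.067 + 0.081 + 0.041 = 0.254; P(Species=sp5 | Habitat=forest) = 0.041/0.254 = 0.16142.
P(Habitat=wetland) = 0.052 + 0.100 + 0.044 + 0.056 + 0.101 = 0.353; P(Species=sp5 | Habitat=wetland) = 0.101/0.353 = 0.28612.
Difference = -0.1247.

-0.1247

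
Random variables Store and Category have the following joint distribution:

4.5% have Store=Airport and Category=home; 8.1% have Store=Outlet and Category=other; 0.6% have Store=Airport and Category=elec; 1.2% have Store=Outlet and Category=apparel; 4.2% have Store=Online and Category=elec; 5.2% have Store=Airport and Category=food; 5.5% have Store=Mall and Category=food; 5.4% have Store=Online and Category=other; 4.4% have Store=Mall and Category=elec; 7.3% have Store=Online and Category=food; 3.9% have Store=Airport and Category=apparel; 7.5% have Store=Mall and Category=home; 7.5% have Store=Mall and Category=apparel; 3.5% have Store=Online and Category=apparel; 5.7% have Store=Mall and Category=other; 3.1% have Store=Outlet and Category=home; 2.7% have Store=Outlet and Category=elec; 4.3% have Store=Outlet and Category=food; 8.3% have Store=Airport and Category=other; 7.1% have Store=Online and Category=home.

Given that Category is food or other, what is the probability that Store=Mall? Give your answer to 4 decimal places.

0.2249

P(Category=food) = 0.055 + 0.052 + 0.043 + 0.073 = 0.223.
P(Category=other) = 0.057 + 0.083 + 0.081 + 0.054 = 0.275.
P(Category ∈ {food, other}) = 0.223 + 0.275 = 0.498; P(Store=Mall, Category ∈ {food, other}) = 0.055 + 0.057 = 0.112.
P(Store=Mall | Category ∈ {food, other}) = 0.112/0.498 = 0.2249.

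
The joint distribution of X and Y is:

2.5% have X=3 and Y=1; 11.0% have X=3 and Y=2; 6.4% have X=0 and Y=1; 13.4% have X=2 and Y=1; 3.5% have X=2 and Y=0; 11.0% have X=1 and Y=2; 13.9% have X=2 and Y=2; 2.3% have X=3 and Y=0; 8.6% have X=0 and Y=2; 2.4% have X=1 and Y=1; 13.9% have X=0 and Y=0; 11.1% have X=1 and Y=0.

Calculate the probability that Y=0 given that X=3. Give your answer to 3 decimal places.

0.146

P(X=3) = 0.023 + 0.025 + 0.110 = 0.158.
P(Y=0 | X=3) = 0.023/0.158 = 0.146.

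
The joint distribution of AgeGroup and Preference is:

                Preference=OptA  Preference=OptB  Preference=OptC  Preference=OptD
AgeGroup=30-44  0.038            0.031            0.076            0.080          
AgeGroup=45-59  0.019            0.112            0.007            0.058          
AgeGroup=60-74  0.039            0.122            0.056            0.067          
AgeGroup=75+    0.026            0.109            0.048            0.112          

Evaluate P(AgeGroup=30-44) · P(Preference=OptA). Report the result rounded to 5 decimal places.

0.02745

P(AgeGroup=30-44) = 0.038 + 0.031 + 0.076 + 0.080 = 0.225.
P(Preference=OptA) = 0.038 + 0.019 + 0.039 + 0.026 = 0.122.
Product: 0.225 × 0.122 = 0.02745.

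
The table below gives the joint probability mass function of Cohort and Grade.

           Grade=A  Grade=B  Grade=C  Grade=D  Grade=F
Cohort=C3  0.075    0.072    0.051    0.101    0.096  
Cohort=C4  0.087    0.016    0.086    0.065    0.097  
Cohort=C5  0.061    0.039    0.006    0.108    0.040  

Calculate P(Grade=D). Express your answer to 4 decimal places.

P(Grade=D) = 0.101 + 0.065 + 0.108 = 0.274.

0.2740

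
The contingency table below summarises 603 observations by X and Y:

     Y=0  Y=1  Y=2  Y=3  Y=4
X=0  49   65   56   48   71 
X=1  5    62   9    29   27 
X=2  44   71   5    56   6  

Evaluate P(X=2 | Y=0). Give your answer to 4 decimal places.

Total with Y=0: 49 + 5 + 44 = 98.
P(X=2 | Y=0) = 44/98 = 0.4490.

0.4490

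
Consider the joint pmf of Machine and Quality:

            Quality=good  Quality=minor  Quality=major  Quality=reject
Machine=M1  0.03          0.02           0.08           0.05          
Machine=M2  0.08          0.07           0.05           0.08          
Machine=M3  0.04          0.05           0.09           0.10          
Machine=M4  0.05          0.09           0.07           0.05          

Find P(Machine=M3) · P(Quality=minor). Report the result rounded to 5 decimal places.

0.06440

P(Machine=M3) = 0.04 + 0.05 + 0.09 + 0.10 = 0.28.
P(Quality=minor) = 0.02 + 0.07 + 0.05 + 0.09 = 0.23.
Product: 0.28 × 0.23 = 0.06440.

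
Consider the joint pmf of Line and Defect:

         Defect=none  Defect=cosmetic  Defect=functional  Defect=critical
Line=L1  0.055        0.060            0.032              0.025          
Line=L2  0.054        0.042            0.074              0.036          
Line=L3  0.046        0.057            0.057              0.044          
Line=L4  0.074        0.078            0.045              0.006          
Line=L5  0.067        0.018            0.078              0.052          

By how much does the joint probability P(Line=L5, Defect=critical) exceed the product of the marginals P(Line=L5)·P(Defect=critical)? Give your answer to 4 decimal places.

P(Line=L5) = 0.067 + 0.018 + 0.078 + 0.052 = 0.215.
P(Defect=critical) = 0.025 + 0.036 + 0.044 + 0.006 + 0.052 = 0.163.
P(Line=L5, Defect=critical) − P(Line=L5)P(Defect=critical) = 0.052 − 0.215×0.163 = 0.0170.

0.0170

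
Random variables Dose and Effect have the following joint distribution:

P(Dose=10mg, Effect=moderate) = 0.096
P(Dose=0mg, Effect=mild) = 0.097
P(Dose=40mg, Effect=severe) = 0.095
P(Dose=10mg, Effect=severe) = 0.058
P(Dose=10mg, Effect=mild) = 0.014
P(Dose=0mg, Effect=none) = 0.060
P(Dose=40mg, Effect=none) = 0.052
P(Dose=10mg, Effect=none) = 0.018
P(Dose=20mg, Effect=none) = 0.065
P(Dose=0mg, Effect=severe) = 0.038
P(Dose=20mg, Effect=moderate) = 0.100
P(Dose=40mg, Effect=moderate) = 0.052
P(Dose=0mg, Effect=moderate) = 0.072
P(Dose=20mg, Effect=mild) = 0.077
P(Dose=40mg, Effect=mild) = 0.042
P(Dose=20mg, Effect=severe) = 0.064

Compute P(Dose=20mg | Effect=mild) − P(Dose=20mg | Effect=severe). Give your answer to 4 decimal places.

0.0838

P(Effect=mild) = 0.097 + 0.014 + 0.077 + 0.042 = 0.230; P(Dose=20mg | Effect=mild) = 0.077/0.230 = 0.33478.
P(Effect=severe) = 0.038 + 0.058 + 0.064 + 0.095 = 0.255; P(Dose=20mg | Effect=severe) = 0.064/0.255 = 0.25098.
Difference = 0.0838.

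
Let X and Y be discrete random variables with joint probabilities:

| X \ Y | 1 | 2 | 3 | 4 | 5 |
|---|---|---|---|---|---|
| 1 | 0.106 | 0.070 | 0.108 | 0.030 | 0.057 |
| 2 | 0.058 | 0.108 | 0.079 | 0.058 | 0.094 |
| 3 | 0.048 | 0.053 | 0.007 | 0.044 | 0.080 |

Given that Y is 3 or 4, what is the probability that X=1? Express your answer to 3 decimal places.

0.423

P(Y=3) = 0.108 + 0.079 + 0.007 = 0.194.
P(Y=4) = 0.030 + 0.058 + 0.044 = 0.132.
P(Y ∈ {3, 4}) = 0.194 + 0.132 = 0.326; P(X=1, Y ∈ {3, 4}) = 0.108 + 0.030 = 0.138.
P(X=1 | Y ∈ {3, 4}) = 0.138/0.326 = 0.423.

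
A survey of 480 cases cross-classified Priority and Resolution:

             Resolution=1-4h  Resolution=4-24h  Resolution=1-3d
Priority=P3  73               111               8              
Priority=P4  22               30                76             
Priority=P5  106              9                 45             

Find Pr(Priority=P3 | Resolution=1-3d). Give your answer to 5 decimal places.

Total with Resolution=1-3d: 8 + 76 + 45 = 129.
P(Priority=P3 | Resolution=1-3d) = 8/129 = 0.06202.

0.06202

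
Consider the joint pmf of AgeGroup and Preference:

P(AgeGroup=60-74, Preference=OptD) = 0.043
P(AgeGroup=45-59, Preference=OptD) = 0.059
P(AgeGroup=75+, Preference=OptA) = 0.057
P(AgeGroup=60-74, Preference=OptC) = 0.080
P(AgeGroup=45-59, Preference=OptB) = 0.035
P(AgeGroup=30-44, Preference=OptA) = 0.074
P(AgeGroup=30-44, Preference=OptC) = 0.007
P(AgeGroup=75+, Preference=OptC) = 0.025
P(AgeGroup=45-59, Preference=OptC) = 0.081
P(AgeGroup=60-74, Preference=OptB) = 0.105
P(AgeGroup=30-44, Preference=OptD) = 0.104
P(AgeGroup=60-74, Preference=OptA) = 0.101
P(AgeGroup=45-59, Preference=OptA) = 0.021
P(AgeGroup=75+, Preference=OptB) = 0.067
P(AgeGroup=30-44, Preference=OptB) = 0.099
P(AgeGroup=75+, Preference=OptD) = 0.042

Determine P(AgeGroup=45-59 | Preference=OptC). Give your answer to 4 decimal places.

P(Preference=OptC) = 0.007 + 0.081 + 0.080 + 0.025 = 0.193.
P(AgeGroup=45-59 | Preference=OptC) = 0.081/0.193 = 0.4197.

0.4197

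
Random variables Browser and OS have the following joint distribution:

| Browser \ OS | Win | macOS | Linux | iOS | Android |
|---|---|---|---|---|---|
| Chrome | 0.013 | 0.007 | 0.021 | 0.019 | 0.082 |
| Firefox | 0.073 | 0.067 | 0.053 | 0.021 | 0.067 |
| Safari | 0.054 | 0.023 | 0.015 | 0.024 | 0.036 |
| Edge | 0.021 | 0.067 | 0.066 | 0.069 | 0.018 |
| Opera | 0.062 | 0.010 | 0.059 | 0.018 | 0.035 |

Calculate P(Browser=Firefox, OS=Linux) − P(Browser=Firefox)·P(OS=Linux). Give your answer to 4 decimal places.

P(Browser=Firefox) = 0.073 + 0.067 + 0.053 + 0.021 + 0.067 = 0.281.
P(OS=Linux) = 0.021 + 0.053 + 0.015 + 0.066 + 0.059 = 0.214.
P(Browser=Firefox, OS=Linux) − P(Browser=Firefox)P(OS=Linux) = 0.053 − 0.281×0.214 = -0.0071.

-0.0071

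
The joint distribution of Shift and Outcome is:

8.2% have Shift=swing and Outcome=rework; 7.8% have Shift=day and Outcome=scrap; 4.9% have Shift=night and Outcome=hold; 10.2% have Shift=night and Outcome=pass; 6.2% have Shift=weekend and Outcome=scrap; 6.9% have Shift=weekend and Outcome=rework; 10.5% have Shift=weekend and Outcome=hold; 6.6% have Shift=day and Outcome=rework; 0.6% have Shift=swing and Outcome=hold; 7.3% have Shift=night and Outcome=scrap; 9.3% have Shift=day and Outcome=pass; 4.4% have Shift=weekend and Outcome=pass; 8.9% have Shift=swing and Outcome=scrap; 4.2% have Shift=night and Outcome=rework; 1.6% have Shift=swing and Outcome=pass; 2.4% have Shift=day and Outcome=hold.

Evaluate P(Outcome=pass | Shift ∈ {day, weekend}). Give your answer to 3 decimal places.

P(Shift=day) = 0.093 + 0.066 + 0.078 + 0.024 = 0.261.
P(Shift=weekend) = 0.044 + 0.069 + 0.062 + 0.105 = 0.280.
P(Shift ∈ {day, weekend}) = 0.261 + 0.280 = 0.541; P(Outcome=pass, Shift ∈ {day, weekend}) = 0.093 + 0.044 = 0.137.
P(Outcome=pass | Shift ∈ {day, weekend}) = 0.137/0.541 = 0.253.

0.253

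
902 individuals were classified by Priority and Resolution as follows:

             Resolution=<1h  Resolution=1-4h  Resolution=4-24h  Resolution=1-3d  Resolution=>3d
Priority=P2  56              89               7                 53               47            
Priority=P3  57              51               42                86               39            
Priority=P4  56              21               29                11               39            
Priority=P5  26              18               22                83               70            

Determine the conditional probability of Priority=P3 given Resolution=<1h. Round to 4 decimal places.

0.2923

Total with Resolution=<1h: 56 + 57 + 56 + 26 = 195.
P(Priority=P3 | Resolution=<1h) = 57/195 = 0.2923.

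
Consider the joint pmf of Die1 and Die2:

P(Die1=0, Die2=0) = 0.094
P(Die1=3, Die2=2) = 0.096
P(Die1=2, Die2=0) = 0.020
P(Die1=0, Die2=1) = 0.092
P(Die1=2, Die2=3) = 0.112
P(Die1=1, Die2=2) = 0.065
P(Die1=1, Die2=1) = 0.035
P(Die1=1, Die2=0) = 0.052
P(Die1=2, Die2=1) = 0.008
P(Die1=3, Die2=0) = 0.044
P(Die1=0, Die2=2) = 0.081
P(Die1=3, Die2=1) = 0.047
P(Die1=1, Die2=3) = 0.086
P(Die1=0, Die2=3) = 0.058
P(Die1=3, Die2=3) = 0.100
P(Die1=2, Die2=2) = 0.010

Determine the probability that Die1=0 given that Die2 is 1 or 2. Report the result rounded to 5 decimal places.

0.39862

P(Die2=1) = 0.092 + 0.035 + 0.008 + 0.047 = 0.182.
P(Die2=2) = 0.081 + 0.065 + 0.010 + 0.096 = 0.252.
P(Die2 ∈ {1, 2}) = 0.182 + 0.252 = 0.434; P(Die1=0, Die2 ∈ {1, 2}) = 0.092 + 0.081 = 0.173.
P(Die1=0 | Die2 ∈ {1, 2}) = 0.173/0.434 = 0.39862.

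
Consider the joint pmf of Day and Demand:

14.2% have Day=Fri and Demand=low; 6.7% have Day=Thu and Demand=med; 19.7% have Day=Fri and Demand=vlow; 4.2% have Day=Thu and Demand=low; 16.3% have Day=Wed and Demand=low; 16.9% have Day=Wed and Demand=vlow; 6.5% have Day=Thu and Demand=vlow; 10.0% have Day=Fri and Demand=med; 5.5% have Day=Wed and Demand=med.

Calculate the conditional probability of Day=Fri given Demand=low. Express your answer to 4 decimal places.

0.4092

P(Demand=low) = 0.163 + 0.042 + 0.142 = 0.347.
P(Day=Fri | Demand=low) = 0.142/0.347 = 0.4092.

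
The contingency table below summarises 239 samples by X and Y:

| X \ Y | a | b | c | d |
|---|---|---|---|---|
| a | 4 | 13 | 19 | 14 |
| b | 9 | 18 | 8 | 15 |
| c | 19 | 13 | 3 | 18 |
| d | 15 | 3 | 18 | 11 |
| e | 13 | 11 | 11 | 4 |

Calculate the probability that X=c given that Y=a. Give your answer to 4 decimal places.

0.3167

Total with Y=a: 4 + 9 + 19 + 15 + 13 = 60.
P(X=c | Y=a) = 19/60 = 0.3167.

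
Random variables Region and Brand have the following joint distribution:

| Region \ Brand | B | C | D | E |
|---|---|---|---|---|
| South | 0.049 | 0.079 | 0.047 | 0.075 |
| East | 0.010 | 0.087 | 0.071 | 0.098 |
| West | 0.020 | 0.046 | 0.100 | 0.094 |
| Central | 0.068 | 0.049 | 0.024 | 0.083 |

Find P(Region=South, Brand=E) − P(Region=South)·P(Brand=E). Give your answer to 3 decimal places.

-0.013

P(Region=South) = 0.049 + 0.079 + 0.047 + 0.075 = 0.250.
P(Brand=E) = 0.075 + 0.098 + 0.094 + 0.083 = 0.350.
P(Region=South, Brand=E) − P(Region=South)P(Brand=E) = 0.075 − 0.250×0.350 = -0.013.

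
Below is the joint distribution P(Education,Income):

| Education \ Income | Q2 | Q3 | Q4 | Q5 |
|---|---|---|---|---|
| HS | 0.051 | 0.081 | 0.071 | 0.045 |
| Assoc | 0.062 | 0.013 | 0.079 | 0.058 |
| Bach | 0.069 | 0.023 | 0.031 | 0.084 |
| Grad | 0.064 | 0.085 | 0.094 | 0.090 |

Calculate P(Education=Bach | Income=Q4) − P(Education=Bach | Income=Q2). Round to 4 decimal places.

P(Income=Q4) = 0.071 + 0.079 + 0.031 + 0.094 = 0.275; P(Education=Bach | Income=Q4) = 0.031/0.275 = 0.11273.
P(Income=Q2) = 0.051 + 0.062 + 0.069 + 0.064 = 0.246; P(Education=Bach | Income=Q2) = 0.069/0.246 = 0.28049.
Difference = -0.1678.

-0.1678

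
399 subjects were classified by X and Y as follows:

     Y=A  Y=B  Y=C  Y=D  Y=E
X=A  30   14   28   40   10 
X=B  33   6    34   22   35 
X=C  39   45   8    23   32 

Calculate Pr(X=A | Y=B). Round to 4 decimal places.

Total with Y=B: 14 + 6 + 45 = 65.
P(X=A | Y=B) = 14/65 = 0.2154.

0.2154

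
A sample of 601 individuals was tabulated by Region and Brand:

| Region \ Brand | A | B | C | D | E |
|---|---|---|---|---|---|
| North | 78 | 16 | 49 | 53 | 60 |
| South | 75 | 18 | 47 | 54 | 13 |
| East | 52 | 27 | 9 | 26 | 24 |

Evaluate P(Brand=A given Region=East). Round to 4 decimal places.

Total with Region=East: 52 + 27 + 9 + 26 + 24 = 138.
P(Brand=A | Region=East) = 52/138 = 0.3768.

0.3768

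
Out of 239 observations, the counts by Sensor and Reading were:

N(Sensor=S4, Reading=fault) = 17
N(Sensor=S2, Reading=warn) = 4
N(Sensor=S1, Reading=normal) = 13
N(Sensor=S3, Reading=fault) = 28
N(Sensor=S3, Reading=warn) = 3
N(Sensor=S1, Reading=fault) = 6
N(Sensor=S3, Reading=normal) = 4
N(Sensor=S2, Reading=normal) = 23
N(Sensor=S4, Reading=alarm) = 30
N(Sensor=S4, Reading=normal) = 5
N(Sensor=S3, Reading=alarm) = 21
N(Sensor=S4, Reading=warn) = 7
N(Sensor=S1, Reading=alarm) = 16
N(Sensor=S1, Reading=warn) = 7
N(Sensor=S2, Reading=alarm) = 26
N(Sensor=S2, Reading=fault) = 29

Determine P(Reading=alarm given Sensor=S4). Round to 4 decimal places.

Total with Sensor=S4: 5 + 7 + 30 + 17 = 59.
P(Reading=alarm | Sensor=S4) = 30/59 = 0.5085.

0.5085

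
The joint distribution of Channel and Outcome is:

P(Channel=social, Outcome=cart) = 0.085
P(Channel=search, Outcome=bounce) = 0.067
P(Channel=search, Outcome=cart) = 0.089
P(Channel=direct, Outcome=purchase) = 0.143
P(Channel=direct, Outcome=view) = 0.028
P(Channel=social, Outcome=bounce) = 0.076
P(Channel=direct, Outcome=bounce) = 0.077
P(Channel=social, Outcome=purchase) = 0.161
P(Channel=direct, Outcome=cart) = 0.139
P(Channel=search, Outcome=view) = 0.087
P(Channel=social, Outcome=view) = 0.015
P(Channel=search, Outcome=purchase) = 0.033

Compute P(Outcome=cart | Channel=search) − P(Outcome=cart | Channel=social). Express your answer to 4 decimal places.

P(Channel=search) = 0.067 + 0.087 + 0.089 + 0.033 = 0.276; P(Outcome=cart | Channel=search) = 0.089/0.276 = 0.32246.
P(Channel=social) = 0.076 + 0.015 + 0.085 + 0.161 = 0.337; P(Outcome=cart | Channel=social) = 0.085/0.337 = 0.25223.
Difference = 0.0702.

0.0702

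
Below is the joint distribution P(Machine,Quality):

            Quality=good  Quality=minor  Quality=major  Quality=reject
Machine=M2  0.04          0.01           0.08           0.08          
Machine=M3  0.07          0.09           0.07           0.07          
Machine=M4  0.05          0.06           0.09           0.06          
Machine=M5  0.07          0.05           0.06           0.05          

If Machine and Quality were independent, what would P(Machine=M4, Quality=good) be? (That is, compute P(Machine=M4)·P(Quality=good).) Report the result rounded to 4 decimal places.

P(Machine=M4) = 0.05 + 0.06 + 0.09 + 0.06 = 0.26.
P(Quality=good) = 0.04 + 0.07 + 0.05 + 0.07 = 0.23.
Product: 0.26 × 0.23 = 0.0598.

0.0598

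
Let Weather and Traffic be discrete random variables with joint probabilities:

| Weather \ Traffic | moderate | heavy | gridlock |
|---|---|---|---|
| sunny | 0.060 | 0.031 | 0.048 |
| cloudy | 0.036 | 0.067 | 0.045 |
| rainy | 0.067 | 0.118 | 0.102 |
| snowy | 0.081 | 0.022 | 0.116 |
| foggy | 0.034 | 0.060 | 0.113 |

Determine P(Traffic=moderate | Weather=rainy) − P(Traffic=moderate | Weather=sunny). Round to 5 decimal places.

-0.19821

P(Weather=rainy) = 0.067 + 0.118 + 0.102 = 0.287; P(Traffic=moderate | Weather=rainy) = 0.067/0.287 = 0.233449.
P(Weather=sunny) = 0.060 + 0.031 + 0.048 = 0.139; P(Traffic=moderate | Weather=sunny) = 0.060/0.139 = 0.431655.
Difference = -0.19821.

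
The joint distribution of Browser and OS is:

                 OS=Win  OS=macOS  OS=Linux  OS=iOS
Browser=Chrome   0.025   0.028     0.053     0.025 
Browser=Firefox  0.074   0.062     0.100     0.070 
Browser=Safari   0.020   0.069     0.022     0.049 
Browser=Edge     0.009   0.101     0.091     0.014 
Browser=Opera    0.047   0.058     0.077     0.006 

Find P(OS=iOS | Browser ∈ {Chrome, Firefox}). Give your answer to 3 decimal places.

0.217

P(Browser=Chrome) = 0.025 + 0.028 + 0.053 + 0.025 = 0.131.
P(Browser=Firefox) = 0.074 + 0.062 + 0.100 + 0.070 = 0.306.
P(Browser ∈ {Chrome, Firefox}) = 0.131 + 0.306 = 0.437; P(OS=iOS, Browser ∈ {Chrome, Firefox}) = 0.025 + 0.070 = 0.095.
P(OS=iOS | Browser ∈ {Chrome, Firefox}) = 0.095/0.437 = 0.217.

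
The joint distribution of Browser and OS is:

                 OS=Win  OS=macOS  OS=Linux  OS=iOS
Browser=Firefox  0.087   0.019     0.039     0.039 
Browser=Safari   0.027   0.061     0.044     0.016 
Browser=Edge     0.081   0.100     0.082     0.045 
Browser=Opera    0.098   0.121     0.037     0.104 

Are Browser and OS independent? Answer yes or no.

P(Browser=Firefox) = 0.184 and P(OS=macOS) = 0.301, so their product is 0.05538, but P(Browser=Firefox, OS=macOS) = 0.019. Since these differ, Browser and OS are not independent.

no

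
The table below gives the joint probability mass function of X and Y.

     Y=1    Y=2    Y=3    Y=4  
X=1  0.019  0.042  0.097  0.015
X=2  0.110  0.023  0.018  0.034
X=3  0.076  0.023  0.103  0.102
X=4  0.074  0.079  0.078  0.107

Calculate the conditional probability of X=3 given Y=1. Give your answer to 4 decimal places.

P(Y=1) = 0.019 + 0.110 + 0.076 + 0.074 = 0.279.
P(X=3 | Y=1) = 0.076/0.279 = 0.2724.

0.2724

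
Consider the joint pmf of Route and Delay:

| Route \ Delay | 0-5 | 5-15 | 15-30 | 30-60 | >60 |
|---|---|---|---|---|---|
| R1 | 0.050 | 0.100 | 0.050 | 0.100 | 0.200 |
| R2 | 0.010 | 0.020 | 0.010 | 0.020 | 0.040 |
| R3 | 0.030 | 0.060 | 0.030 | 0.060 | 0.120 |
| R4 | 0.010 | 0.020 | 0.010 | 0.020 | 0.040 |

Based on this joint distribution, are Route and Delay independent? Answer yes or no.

yes

Every cell satisfies P(Route,Delay) = P(Route)·P(Delay). For instance P(Route=R1) = 0.500, P(Delay=0-5) = 0.100, and 0.500×0.100 = 0.050 matches the joint entry. So Route and Delay are independent.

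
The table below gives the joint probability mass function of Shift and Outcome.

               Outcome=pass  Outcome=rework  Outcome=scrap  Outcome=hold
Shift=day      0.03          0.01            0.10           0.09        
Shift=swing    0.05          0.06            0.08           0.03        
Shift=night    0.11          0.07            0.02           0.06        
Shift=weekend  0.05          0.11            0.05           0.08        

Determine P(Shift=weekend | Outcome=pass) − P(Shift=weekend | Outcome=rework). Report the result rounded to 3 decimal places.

P(Outcome=pass) = 0.03 + 0.05 + 0.11 + 0.05 = 0.24; P(Shift=weekend | Outcome=pass) = 0.05/0.24 = 0.2083.
P(Outcome=rework) = 0.01 + 0.06 + 0.07 + 0.11 = 0.25; P(Shift=weekend | Outcome=rework) = 0.11/0.25 = 0.4400.
Difference = -0.232.

-0.232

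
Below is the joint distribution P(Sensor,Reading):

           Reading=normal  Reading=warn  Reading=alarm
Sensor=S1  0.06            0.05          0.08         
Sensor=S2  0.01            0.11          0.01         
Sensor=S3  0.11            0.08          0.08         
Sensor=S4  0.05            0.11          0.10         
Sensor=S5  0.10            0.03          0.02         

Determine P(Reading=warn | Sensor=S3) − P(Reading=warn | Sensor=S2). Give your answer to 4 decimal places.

P(Sensor=S3) = 0.11 + 0.08 + 0.08 = 0.27; P(Reading=warn | Sensor=S3) = 0.08/0.27 = 0.29630.
P(Sensor=S2) = 0.01 + 0.11 + 0.01 = 0.13; P(Reading=warn | Sensor=S2) = 0.11/0.13 = 0.84615.
Difference = -0.5499.

-0.5499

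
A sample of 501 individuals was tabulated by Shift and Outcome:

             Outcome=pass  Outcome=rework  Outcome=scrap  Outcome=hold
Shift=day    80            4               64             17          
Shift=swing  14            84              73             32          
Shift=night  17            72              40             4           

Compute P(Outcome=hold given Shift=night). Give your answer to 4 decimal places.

Total with Shift=night: 17 + 72 + 40 + 4 = 133.
P(Outcome=hold | Shift=night) = 4/133 = 0.0301.

0.0301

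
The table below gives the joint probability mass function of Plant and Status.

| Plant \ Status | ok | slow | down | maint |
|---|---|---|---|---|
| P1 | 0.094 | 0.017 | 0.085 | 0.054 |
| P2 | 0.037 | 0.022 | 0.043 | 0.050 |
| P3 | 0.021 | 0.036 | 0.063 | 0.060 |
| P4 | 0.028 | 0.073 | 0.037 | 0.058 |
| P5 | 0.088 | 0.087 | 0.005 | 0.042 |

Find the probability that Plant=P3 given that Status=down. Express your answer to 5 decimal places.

P(Status=down) = 0.085 + 0.043 + 0.063 + 0.037 + 0.005 = 0.233.
P(Plant=P3 | Status=down) = 0.063/0.233 = 0.27039.

0.27039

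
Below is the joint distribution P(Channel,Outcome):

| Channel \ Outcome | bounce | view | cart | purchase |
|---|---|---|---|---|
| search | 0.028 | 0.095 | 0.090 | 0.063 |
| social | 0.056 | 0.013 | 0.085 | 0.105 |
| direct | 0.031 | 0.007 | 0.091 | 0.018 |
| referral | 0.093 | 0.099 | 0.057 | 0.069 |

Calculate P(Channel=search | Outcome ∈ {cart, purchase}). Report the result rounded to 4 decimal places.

P(Outcome=cart) = 0.090 + 0.085 + 0.091 + 0.057 = 0.323.
P(Outcome=purchase) = 0.063 + 0.105 + 0.018 + 0.069 = 0.255.
P(Outcome ∈ {cart, purchase}) = 0.323 + 0.255 = 0.578; P(Channel=search, Outcome ∈ {cart, purchase}) = 0.090 + 0.063 = 0.153.
P(Channel=search | Outcome ∈ {cart, purchase}) = 0.153/0.578 = 0.2647.

0.2647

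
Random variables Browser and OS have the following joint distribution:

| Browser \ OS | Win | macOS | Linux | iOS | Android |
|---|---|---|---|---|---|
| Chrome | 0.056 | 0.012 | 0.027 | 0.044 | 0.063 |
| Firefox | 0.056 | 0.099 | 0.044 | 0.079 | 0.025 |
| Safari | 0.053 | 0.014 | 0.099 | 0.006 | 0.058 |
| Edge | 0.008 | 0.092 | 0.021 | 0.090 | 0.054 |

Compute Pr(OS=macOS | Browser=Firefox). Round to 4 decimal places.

0.3267

P(Browser=Firefox) = 0.056 + 0.099 + 0.044 + 0.079 + 0.025 = 0.303.
P(OS=macOS | Browser=Firefox) = 0.099/0.303 = 0.3267.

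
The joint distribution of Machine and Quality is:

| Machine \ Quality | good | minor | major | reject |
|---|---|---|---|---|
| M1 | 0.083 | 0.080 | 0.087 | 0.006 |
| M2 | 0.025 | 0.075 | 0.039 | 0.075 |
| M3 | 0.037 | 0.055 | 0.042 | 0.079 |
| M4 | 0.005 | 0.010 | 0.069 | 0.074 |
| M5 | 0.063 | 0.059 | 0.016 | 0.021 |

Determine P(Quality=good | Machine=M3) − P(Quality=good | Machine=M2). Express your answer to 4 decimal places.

0.0569

P(Machine=M3) = 0.037 + 0.055 + 0.042 + 0.079 = 0.213; P(Quality=good | Machine=M3) = 0.037/0.213 = 0.17371.
P(Machine=M2) = 0.025 + 0.075 + 0.039 + 0.075 = 0.214; P(Quality=good | Machine=M2) = 0.025/0.214 = 0.11682.
Difference = 0.0569.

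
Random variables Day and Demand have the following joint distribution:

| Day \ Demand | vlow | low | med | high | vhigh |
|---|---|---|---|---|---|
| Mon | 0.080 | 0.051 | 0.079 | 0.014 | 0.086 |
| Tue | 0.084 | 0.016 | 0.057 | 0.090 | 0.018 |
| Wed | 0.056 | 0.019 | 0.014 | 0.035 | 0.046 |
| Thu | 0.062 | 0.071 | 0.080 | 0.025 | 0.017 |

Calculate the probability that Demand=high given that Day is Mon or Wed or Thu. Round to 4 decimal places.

0.1007

P(Day=Mon) = 0.080 + 0.051 + 0.079 + 0.014 + 0.086 = 0.310.
P(Day=Wed) = 0.056 + 0.019 + 0.014 + 0.035 + 0.046 = 0.170.
P(Day=Thu) = 0.062 + 0.071 + 0.080 + 0.025 + 0.017 = 0.255.
P(Day ∈ {Mon, Wed, Thu}) = 0.310 + 0.170 + 0.255 = 0.735; P(Demand=high, Day ∈ {Mon, Wed, Thu}) = 0.014 + 0.035 + 0.025 = 0.074.
P(Demand=high | Day ∈ {Mon, Wed, Thu}) = 0.074/0.735 = 0.1007.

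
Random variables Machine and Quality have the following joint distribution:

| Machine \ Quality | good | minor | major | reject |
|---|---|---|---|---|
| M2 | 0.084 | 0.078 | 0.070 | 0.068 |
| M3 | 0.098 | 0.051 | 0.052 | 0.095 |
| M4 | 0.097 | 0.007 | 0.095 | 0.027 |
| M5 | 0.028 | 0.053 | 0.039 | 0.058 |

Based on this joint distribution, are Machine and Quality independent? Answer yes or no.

no

P(Machine=M4) = 0.226 and P(Quality=major) = 0.256, so their product is 0.05786, but P(Machine=M4, Quality=major) = 0.095. Since these differ, Machine and Quality are not independent.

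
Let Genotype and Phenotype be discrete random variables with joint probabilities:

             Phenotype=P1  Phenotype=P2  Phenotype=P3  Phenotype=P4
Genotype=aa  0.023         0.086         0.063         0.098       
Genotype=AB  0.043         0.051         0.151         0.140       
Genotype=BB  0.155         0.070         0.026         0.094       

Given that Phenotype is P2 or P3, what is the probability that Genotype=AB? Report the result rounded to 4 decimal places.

0.4519

P(Phenotype=P2) = 0.086 + 0.051 + 0.070 = 0.207.
P(Phenotype=P3) = 0.063 + 0.151 + 0.026 = 0.240.
P(Phenotype ∈ {P2, P3}) = 0.207 + 0.240 = 0.447; P(Genotype=AB, Phenotype ∈ {P2, P3}) = 0.051 + 0.151 = 0.202.
P(Genotype=AB | Phenotype ∈ {P2, P3}) = 0.202/0.447 = 0.4519.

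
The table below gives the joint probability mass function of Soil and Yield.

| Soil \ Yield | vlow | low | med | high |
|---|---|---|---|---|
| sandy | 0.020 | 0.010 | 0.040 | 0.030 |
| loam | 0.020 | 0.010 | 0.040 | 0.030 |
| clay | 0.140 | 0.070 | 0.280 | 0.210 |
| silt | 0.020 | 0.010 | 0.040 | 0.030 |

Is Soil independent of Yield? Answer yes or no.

yes

Every cell satisfies P(Soil,Yield) = P(Soil)·P(Yield). For instance P(Soil=silt) = 0.100, P(Yield=med) = 0.400, and 0.100×0.400 = 0.040 matches the joint entry. So Soil and Yield are independent.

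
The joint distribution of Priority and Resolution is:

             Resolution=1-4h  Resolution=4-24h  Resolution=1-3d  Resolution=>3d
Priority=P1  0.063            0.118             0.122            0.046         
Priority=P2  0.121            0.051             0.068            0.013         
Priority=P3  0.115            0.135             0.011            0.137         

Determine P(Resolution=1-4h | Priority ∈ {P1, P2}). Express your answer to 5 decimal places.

P(Priority=P1) = 0.063 + 0.118 + 0.122 + 0.046 = 0.349.
P(Priority=P2) = 0.121 + 0.051 + 0.068 + 0.013 = 0.253.
P(Priority ∈ {P1, P2}) = 0.349 + 0.253 = 0.602; P(Resolution=1-4h, Priority ∈ {P1, P2}) = 0.063 + 0.121 = 0.184.
P(Resolution=1-4h | Priority ∈ {P1, P2}) = 0.184/0.602 = 0.30565.

0.30565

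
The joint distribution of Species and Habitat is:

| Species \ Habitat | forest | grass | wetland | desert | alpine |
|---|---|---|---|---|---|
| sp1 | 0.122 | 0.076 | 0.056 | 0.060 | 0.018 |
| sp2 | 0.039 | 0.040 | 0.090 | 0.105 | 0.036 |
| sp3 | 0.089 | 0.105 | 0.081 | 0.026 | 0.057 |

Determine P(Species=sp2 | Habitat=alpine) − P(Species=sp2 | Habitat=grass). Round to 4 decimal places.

0.1433

P(Habitat=alpine) = 0.018 + 0.036 + 0.057 = 0.111; P(Species=sp2 | Habitat=alpine) = 0.036/0.111 = 0.32432.
P(Habitat=grass) = 0.076 + 0.040 + 0.105 = 0.221; P(Species=sp2 | Habitat=grass) = 0.040/0.221 = 0.18100.
Difference = 0.1433.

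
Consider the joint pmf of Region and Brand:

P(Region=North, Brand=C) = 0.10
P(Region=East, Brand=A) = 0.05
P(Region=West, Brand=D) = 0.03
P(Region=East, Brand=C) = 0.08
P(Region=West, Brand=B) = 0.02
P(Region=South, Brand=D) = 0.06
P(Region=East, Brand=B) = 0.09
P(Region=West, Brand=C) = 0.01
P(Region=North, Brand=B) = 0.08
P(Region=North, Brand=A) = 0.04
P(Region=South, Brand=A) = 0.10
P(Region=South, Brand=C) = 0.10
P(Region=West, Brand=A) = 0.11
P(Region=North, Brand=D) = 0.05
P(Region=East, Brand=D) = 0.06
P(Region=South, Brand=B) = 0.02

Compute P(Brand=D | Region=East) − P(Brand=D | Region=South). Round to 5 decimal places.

P(Region=East) = 0.05 + 0.09 + 0.08 + 0.06 = 0.28; P(Brand=D | Region=East) = 0.06/0.28 = 0.214286.
P(Region=South) = 0.10 + 0.02 + 0.10 + 0.06 = 0.28; P(Brand=D | Region=South) = 0.06/0.28 = 0.214286.
Difference = 0.00000.

0.00000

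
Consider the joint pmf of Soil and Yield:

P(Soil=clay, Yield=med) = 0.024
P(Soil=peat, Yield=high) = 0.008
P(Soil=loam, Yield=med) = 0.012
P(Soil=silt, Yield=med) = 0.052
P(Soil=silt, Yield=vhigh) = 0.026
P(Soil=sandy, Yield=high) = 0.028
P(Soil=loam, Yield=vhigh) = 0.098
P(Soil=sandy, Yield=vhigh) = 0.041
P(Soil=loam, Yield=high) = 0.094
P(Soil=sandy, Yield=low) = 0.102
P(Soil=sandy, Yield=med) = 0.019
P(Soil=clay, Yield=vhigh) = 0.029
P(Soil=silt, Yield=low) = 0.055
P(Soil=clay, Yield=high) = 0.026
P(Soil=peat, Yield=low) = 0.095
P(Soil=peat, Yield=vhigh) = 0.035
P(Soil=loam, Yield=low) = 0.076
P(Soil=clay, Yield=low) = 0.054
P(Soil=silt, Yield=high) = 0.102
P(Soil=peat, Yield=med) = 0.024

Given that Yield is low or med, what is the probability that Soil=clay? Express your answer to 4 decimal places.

0.1520

P(Yield=low) = 0.102 + 0.076 + 0.054 + 0.055 + 0.095 = 0.382.
P(Yield=med) = 0.019 + 0.012 + 0.024 + 0.052 + 0.024 = 0.131.
P(Yield ∈ {low, med}) = 0.382 + 0.131 = 0.513; P(Soil=clay, Yield ∈ {low, med}) = 0.054 + 0.024 = 0.078.
P(Soil=clay | Yield ∈ {low, med}) = 0.078/0.513 = 0.1520.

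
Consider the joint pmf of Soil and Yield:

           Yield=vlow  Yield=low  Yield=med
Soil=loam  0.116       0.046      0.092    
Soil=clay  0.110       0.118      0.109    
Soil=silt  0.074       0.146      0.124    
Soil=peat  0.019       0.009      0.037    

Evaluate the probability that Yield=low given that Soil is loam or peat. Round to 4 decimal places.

P(Soil=loam) = 0.116 + 0.046 + 0.092 = 0.254.
P(Soil=peat) = 0.019 + 0.009 + 0.037 = 0.065.
P(Soil ∈ {loam, peat}) = 0.254 + 0.065 = 0.319; P(Yield=low, Soil ∈ {loam, peat}) = 0.046 + 0.009 = 0.055.
P(Yield=low | Soil ∈ {loam, peat}) = 0.055/0.319 = 0.1724.

0.1724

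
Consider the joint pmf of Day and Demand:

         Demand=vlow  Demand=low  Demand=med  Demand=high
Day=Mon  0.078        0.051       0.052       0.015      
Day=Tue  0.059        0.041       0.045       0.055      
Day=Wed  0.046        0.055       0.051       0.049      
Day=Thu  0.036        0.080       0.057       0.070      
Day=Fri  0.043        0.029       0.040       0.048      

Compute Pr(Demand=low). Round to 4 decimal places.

0.2560

P(Demand=low) = 0.051 + 0.041 + 0.055 + 0.080 + 0.029 = 0.256.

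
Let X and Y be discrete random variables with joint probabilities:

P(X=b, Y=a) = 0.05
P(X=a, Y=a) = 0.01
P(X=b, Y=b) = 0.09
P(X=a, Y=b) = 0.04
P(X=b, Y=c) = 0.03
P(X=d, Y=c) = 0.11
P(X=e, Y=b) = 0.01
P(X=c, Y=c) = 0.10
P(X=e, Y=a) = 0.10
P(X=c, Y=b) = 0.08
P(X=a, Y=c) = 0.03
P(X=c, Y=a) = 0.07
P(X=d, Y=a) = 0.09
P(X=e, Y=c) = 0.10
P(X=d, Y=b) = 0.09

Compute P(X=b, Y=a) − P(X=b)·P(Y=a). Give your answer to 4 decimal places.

-0.0044

P(X=b) = 0.05 + 0.09 + 0.03 = 0.17.
P(Y=a) = 0.01 + 0.05 + 0.07 + 0.09 + 0.10 = 0.32.
P(X=b, Y=a) − P(X=b)P(Y=a) = 0.05 − 0.17×0.32 = -0.0044.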